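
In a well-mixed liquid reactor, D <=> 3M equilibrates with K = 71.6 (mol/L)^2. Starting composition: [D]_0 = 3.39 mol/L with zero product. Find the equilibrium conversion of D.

Let X = conversion of D; extent ξ = 3.39·X mol/L.
Concentrations: [D] = 3.39 − 3.39X; [M] = 10.2X.
K = [M]^3 / ([D]).
This equals 71.6 at X = 0.490 (the root in 0 < X < 1).

X = 0.490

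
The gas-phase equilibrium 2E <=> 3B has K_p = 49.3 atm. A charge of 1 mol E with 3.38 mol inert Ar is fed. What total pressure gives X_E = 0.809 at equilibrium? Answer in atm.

Take 1 mol E as basis and let X be its fractional conversion, so ξ = 0.5X.
Species balance: n_E = 1 − X; n_B = 1.5X; n_I = 3.38 (inert).
n_T = Σnᵢ = 4.38 + 0.5X.
K_p = p_B^3 / (p_E^2) with p_i = (n_i/n_T)·P.
At X = 0.809: the mole-fraction product g(X) = Π y_i^ν_i = 10.24. Since K_p = g(X)·P^{1}, P = (K_p/g)^(1/1) = (49.3/10.24)^(1/1) = 4.82 atm.

P = 4.82 atm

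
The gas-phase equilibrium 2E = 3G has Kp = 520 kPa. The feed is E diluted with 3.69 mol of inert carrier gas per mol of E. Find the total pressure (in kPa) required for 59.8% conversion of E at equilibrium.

P = 581 kPa

Basis: 1 mol E initially; let X = conversion of E. Extent ξ = 0.5X.
Moles: n_E = 1 − X; n_G = 1.5X; n_I = 3.69 (inert).
Total moles n_T = 4.69 + 0.5X.
Kp = p_G^3 / (p_E^2) with p_i = (n_i/n_T)·P.
At X = 0.598: the mole-fraction product g(X) = Π y_i^ν_i = 0.8952. Since Kp = g(X)·P^{1}, P = (Kp/g)^(1/1) = (520/0.8952)^(1/1) = 581 kPa.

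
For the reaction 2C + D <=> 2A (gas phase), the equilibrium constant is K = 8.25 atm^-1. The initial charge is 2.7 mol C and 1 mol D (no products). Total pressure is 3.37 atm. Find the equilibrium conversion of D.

Let X = conversion of D (basis 1 mol D); extent of reaction ξ = X.
Species balance: n_C = 2.7 − 2X; n_D = 1 − X; n_A = 2X.
Total moles n_T = 3.7 − X.
With p_i = (n_i/n_T)P, K = p_A^2 / (p_C^2 p_D).
This yields a degree-3 equation in X; solving on (0,1), X = 0.791.

X = 0.791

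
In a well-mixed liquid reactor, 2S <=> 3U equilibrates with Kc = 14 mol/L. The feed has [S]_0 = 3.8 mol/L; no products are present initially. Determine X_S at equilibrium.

X = 0.579

Let X = conversion of S; extent ξ = 3.8X/2 mol/L.
Concentrations: [S] = 3.8 − 3.8X; [U] = 5.7X.
Kc = [U]^3 / ([S]^2).
Setting equal to 14 and solving for X on (0,1) gives X = 0.579.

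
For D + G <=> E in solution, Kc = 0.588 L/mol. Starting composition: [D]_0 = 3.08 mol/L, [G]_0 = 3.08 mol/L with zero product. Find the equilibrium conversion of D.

X = 0.483

Let X = conversion of D; extent ξ = 3.08·X mol/L.
Concentrations: [D] = 3.08 − 3.08X; [G] = 3.08 − 3.08X; [E] = 3.08X.
Kc = [E] / ([D] [G]).
Setting equal to 0.588 and solving for X on (0,1) gives X = 0.483.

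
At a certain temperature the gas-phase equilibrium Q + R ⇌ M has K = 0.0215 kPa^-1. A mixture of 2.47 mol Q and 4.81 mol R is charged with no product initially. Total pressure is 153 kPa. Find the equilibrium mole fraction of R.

Take 2.47 mol Q as basis and let X be its fractional conversion, so ξ = 2.47X.
Moles: n_Q = 2.47 − 2.47X; n_R = 4.81 − 2.47X; n_M = 2.47X.
Total moles n_T = 7.28 − 2.47X.
With p_i = (n_i/n_T)P, K = p_M / (p_Q p_R).
Setting this equal to 0.0215 kPa^-1 and taking the physical root (0 < X < 1) gives X = 0.650.
Then n_R = 3.2, n_T = 5.67, so y_R = 0.565.

y_R = 0.565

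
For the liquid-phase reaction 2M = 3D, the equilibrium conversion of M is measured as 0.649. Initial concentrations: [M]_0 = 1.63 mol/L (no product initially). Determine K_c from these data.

Let X = conversion of M.
Concentrations: [M] = 1.63 − 1.63X; [D] = 2.44X.
At X = 0.649: [M] = 0.572, [D] = 1.59.
K_c = [D]^3 / ([M]^2) = 12.2 mol/L.

K_c = 12.2 mol/L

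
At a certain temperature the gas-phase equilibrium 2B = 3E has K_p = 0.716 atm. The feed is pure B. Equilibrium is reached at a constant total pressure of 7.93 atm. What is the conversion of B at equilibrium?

X = 0.256

Take 1 mol B as basis and let X be its fractional conversion, so ξ = 0.5X.
Mole table: n_B = 1 − X; n_E = 1.5X.
n_T = Σnᵢ = 1 + 0.5X.
Mole fractions y_i = n_i/n_T; K_p = p_E^3 / (p_B^2) with p_i = y_i·P.
Setting this equal to 0.716 atm and taking the physical root (0 < X < 1) gives X = 0.256.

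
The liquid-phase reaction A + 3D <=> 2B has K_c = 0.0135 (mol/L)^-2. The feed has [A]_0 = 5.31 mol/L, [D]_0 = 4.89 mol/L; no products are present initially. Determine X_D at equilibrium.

Let X = conversion of D; extent ξ = 4.89X/3 mol/L.
Concentrations: [A] = 5.31 − 1.63X; [D] = 4.89 − 4.89X; [B] = 3.26X.
K_c = [B]^2 / ([A] [D]^3).
Solving K_c = 0.0135 for X ∈ (0,1): X = 0.393.

X = 0.393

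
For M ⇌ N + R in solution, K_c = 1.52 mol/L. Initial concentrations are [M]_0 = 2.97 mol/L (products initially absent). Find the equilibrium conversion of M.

Let X = conversion of M; extent ξ = 2.97·X mol/L.
Concentrations: [M] = 2.97 − 2.97X; [N] = 2.97X; [R] = 2.97X.
K_c = [N] [R] / ([M]).
This equals 1.52 at X = 0.504 (the root in 0 < X < 1).

X = 0.504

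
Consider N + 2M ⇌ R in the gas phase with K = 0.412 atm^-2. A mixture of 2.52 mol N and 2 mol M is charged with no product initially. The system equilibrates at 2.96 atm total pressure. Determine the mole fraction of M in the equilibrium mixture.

Basis: 2 mol M initially; let X = conversion of M. Extent ξ = X.
At extent ξ: n_N = 2.52 − X; n_M = 2 − 2X; n_R = X.
Summing: n_T = 4.52 − 2X.
Mole fractions y_i = n_i/n_T; K = p_R / (p_N p_M^2) with p_i = y_i·P.
Equating to 0.412 atm^-2 and solving on 0 < X < 1: X = 0.530.
Then n_M = 0.94, n_T = 3.46, so y_M = 0.272.

y_M = 0.272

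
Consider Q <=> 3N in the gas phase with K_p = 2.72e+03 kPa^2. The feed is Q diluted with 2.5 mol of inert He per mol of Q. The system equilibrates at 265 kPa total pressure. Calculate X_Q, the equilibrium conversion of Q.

X = 0.258

Let X = conversion of Q (basis 1 mol Q); extent of reaction ξ = X.
Mole table: n_Q = 1 − X; n_N = 3X; n_I = 2.5 (inert).
Total moles n_T = 3.5 + 2X.
Mole fractions y_i = n_i/n_T; K_p = p_N^3 / (p_Q) with p_i = y_i·P.
Substituting and setting equal to 2.72e+03 kPa^2 gives a polynomial in X; the root in (0,1) is X = 0.258.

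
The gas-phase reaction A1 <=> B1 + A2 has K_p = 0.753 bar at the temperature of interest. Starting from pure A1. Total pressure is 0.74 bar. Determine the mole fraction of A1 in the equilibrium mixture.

y_A1 = 0.169

Take 1 mol A1 as basis and let X be its fractional conversion, so ξ = X.
Mole table: n_A1 = 1 − X; n_B1 = X; n_A2 = X.
n_T = Σnᵢ = 1 + X.
y_i = n_i/n_T, p_i = y_i·P. K_p = p_B1 p_A2 / (p_A1).
This yields a degree-2 equation in X; solving on (0,1), X = 0.710.
Then n_A1 = 0.29, n_T = 1.71, so y_A1 = 0.169.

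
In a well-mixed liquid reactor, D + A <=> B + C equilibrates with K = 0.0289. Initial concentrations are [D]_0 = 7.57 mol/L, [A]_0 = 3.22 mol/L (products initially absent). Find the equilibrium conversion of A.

X = 0.219

Let X = conversion of A; extent ξ = 3.22·X mol/L.
Concentrations: [D] = 7.57 − 3.22X; [A] = 3.22 − 3.22X; [B] = 3.22X; [C] = 3.22X.
K = [B] [C] / ([D] [A]).
Setting equal to 0.0289 and solving for X on (0,1) gives X = 0.219.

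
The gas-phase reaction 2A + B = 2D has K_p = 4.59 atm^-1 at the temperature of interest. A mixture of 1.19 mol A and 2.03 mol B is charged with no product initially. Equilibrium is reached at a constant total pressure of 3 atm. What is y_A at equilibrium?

y_A = 0.112

Let X = conversion of A (basis 1.19 mol A); extent of reaction ξ = 0.595X.
At extent ξ: n_A = 1.19 − 1.19X; n_B = 2.03 − 0.595X; n_D = 1.19X.
Summing: n_T = 3.22 − 0.595X.
With p_i = (n_i/n_T)P, K_p = p_D^2 / (p_A^2 p_B).
This yields a degree-3 equation in X; solving on (0,1), X = 0.737.
Then n_A = 0.313, n_T = 2.78, so y_A = 0.112.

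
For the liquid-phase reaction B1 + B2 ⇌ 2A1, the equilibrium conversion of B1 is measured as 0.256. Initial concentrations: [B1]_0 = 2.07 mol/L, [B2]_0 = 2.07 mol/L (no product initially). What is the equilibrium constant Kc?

Let X = conversion of B1.
Concentrations: [B1] = 2.07 − 2.07X; [B2] = 2.07 − 2.07X; [A1] = 4.14X.
At X = 0.256: [B1] = 1.54, [B2] = 1.54, [A1] = 1.06.
Kc = [A1]^2 / ([B1] [B2]) = 0.474.

Kc = 0.474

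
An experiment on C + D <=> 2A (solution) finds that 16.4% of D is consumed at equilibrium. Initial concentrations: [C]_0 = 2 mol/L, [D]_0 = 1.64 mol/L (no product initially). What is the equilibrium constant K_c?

Let X = conversion of D.
Concentrations: [C] = 2 − 1.64X; [D] = 1.64 − 1.64X; [A] = 3.28X.
At X = 0.164: [C] = 1.73, [D] = 1.37, [A] = 0.538.
K_c = [A]^2 / ([C] [D]) = 0.122.

K_c = 0.122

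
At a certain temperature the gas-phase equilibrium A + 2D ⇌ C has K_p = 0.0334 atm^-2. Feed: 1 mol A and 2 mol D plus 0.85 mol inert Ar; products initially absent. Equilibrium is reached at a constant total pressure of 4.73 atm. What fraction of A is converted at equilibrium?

X = 0.147

Basis: 1 mol A initially; let X = conversion of A. Extent ξ = X.
Mole table: n_A = 1 − X; n_D = 2 − 2X; n_C = X; n_I = 0.85 (inert).
Summing: n_T = 3.85 − 2X.
Mole fractions y_i = n_i/n_T; K_p = p_C / (p_A p_D^2) with p_i = y_i·P.
Equating to 0.0334 atm^-2 and solving on 0 < X < 1: X = 0.147.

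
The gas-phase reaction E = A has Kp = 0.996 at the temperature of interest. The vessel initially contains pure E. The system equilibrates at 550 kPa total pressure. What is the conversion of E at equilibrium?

Basis: 1 mol E initially; let X = conversion of E. Extent ξ = X.
At extent ξ: n_E = 1 − X; n_A = X.
Since Δν = 0, n_T = 1 throughout.
With p_i = (n_i/n_T)P, Kp = p_A / (p_E).
This yields a degree-1 equation in X; solving on (0,1), X = 0.499.

X = 0.499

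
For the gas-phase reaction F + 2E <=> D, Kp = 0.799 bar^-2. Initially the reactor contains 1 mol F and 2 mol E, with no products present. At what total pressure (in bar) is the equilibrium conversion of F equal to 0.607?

P = 3.16 bar

Basis: 1 mol F initially; let X = conversion of F. Extent ξ = X.
Species balance: n_F = 1 − X; n_E = 2 − 2X; n_D = X.
Total moles n_T = 3 − 2X.
Kp = p_D / (p_F p_E^2) with p_i = (n_i/n_T)·P.
At X = 0.607: the mole-fraction product g(X) = Π y_i^ν_i = 7.975. Since Kp = g(X)·P^{-2}, P = (g/Kp)^(1/2) = (7.975/0.799)^(1/2) = 3.16 bar.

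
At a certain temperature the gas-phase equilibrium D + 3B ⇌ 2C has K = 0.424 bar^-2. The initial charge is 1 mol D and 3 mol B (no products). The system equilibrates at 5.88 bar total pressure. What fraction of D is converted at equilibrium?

X = 0.591

Let X = conversion of D (basis 1 mol D); extent of reaction ξ = X.
Moles: n_D = 1 − X; n_B = 3 − 3X; n_C = 2X.
Summing: n_T = 4 − 2X.
y_i = n_i/n_T, p_i = y_i·P. K = p_C^2 / (p_D p_B^3).
This yields a degree-4 equation in X; solving on (0,1), X = 0.591.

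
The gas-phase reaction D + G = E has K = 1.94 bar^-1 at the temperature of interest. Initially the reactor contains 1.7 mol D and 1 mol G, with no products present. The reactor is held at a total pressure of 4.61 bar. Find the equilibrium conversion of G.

Take 1 mol G as basis and let X be its fractional conversion, so ξ = X.
At extent ξ: n_D = 1.7 − X; n_G = 1 − X; n_E = X.
n_T = Σnᵢ = 2.7 − X.
Mole fractions y_i = n_i/n_T; K = p_E / (p_D p_G) with p_i = y_i·P.
Substituting and setting equal to 1.94 bar^-1 gives a polynomial in X; the root in (0,1) is X = 0.808.

X = 0.808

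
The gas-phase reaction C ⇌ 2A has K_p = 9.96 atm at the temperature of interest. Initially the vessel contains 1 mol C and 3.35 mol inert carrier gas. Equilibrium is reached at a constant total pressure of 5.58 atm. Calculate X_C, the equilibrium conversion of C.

Let X = conversion of C (basis 1 mol C); extent of reaction ξ = X.
Species balance: n_C = 1 − X; n_A = 2X; n_I = 3.35 (inert).
n_T = Σnᵢ = 4.35 + X.
y_i = n_i/n_T, p_i = y_i·P. K_p = p_A^2 / (p_C).
This yields a degree-2 equation in X; solving on (0,1), X = 0.752.

X = 0.752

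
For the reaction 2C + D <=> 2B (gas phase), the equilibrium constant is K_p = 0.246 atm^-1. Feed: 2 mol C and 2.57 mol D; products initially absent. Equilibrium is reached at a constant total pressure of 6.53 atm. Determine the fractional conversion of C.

X = 0.475

Let X = conversion of C (basis 2 mol C); extent of reaction ξ = X.
Species balance: n_C = 2 − 2X; n_D = 2.57 − X; n_B = 2X.
Summing: n_T = 4.57 − X.
y_i = n_i/n_T, p_i = y_i·P. K_p = p_B^2 / (p_C^2 p_D).
This yields a degree-3 equation in X; solving on (0,1), X = 0.475.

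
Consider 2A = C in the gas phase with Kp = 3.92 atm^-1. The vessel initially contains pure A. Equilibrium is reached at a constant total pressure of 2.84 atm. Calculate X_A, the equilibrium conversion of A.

X = 0.852

Basis: 1 mol A initially; let X = conversion of A. Extent ξ = 0.5X.
Moles: n_A = 1 − X; n_C = 0.5X.
n_T = Σnᵢ = 1 − 0.5X.
Mole fractions y_i = n_i/n_T; Kp = p_C / (p_A^2) with p_i = y_i·P.
Setting this equal to 3.92 atm^-1 and taking the physical root (0 < X < 1) gives X = 0.852.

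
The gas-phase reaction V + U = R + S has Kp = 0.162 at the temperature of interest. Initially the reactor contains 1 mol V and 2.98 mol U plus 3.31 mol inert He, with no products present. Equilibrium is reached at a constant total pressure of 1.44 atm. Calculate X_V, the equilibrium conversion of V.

Take 1 mol V as basis and let X be its fractional conversion, so ξ = X.
Moles: n_V = 1 − X; n_U = 2.98 − X; n_R = X; n_S = X; n_I = 3.31 (inert).
Total moles n_T = 7.29 (Δν = 0, constant).
With p_i = (n_i/n_T)P, Kp = p_R p_S / (p_V p_U).
Setting this equal to 0.162 and taking the physical root (0 < X < 1) gives X = 0.466.

X = 0.466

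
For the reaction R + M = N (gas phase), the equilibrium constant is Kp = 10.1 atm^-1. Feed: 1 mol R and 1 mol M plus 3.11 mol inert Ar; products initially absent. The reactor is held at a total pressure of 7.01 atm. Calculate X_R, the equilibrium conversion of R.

X = 0.781

Let X = conversion of R (basis 1 mol R); extent of reaction ξ = X.
At extent ξ: n_R = 1 − X; n_M = 1 − X; n_N = X; n_I = 3.11 (inert).
n_T = Σnᵢ = 5.11 − X.
y_i = n_i/n_T, p_i = y_i·P. Kp = p_N / (p_R p_M).
Setting this equal to 10.1 atm^-1 and taking the physical root (0 < X < 1) gives X = 0.781.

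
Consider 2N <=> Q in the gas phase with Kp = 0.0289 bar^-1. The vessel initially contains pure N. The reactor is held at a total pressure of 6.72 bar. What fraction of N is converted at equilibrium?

Let X = conversion of N (basis 1 mol N); extent of reaction ξ = 0.5X.
Mole table: n_N = 1 − X; n_Q = 0.5X.
Summing: n_T = 1 − 0.5X.
Mole fractions y_i = n_i/n_T; Kp = p_Q / (p_N^2) with p_i = y_i·P.
Substituting and setting equal to 0.0289 bar^-1 gives a polynomial in X; the root in (0,1) is X = 0.250.

X = 0.250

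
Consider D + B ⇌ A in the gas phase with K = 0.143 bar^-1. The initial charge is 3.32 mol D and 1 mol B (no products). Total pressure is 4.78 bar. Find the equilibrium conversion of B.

X = 0.339

Basis: 1 mol B initially; let X = conversion of B. Extent ξ = X.
Mole table: n_D = 3.32 − X; n_B = 1 − X; n_A = X.
Total moles n_T = 4.32 − X.
Mole fractions y_i = n_i/n_T; K = p_A / (p_D p_B) with p_i = y_i·P.
Equating to 0.143 bar^-1 and solving on 0 < X < 1: X = 0.339.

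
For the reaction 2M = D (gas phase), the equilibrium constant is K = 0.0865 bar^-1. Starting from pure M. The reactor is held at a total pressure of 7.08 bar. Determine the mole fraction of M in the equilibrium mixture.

Let X = conversion of M (basis 1 mol M); extent of reaction ξ = 0.5X.
Moles: n_M = 1 − X; n_D = 0.5X.
Summing: n_T = 1 − 0.5X.
With p_i = (n_i/n_T)P, K = p_D / (p_M^2).
This yields a degree-2 equation in X; solving on (0,1), X = 0.462.
Then n_M = 0.538, n_T = 0.769, so y_M = 0.700.

y_M = 0.700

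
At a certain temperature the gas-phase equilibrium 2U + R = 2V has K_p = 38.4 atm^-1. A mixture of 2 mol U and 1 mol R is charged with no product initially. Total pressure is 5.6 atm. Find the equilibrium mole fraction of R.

Basis: 2 mol U initially; let X = conversion of U. Extent ξ = X.
Mole table: n_U = 2 − 2X; n_R = 1 − X; n_V = 2X.
Summing: n_T = 3 − X.
With p_i = (n_i/n_T)P, K_p = p_V^2 / (p_U^2 p_R).
This yields a degree-3 equation in X; solving on (0,1), X = 0.811.
Then n_R = 0.189, n_T = 2.19, so y_R = 0.086.

y_R = 0.086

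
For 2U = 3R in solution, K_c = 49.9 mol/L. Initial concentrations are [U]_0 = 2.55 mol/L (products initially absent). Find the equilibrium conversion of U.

Let X = conversion of U; extent ξ = 2.55X/2 mol/L.
Concentrations: [U] = 2.55 − 2.55X; [R] = 3.82X.
K_c = [R]^3 / ([U]^2).
This equals 49.9 at X = 0.737 (the root in 0 < X < 1).

X = 0.737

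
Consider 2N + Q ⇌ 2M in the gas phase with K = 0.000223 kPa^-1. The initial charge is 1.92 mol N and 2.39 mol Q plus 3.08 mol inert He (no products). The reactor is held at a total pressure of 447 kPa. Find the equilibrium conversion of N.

Take 1.92 mol N as basis and let X be its fractional conversion, so ξ = 0.96X.
Species balance: n_N = 1.92 − 1.92X; n_Q = 2.39 − 0.96X; n_M = 1.92X; n_I = 3.08 (inert).
Total moles n_T = 7.39 − 0.96X.
With p_i = (n_i/n_T)P, K = p_M^2 / (p_N^2 p_Q).
Equating to 0.000223 kPa^-1 and solving on 0 < X < 1: X = 0.150.

X = 0.150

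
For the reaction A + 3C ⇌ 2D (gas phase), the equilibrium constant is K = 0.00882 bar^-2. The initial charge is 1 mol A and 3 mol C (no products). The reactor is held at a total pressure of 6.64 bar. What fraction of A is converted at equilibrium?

Basis: 1 mol A initially; let X = conversion of A. Extent ξ = X.
Moles: n_A = 1 − X; n_C = 3 − 3X; n_D = 2X.
n_T = Σnᵢ = 4 − 2X.
With p_i = (n_i/n_T)P, K = p_D^2 / (p_A p_C^3).
Equating to 0.00882 bar^-2 and solving on 0 < X < 1: X = 0.257.

X = 0.257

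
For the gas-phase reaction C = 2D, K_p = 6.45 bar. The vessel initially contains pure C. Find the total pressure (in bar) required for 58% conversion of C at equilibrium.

Basis: 1 mol C initially; let X = conversion of C. Extent ξ = X.
At extent ξ: n_C = 1 − X; n_D = 2X.
Total moles n_T = 1 + X.
K_p = p_D^2 / (p_C) with p_i = (n_i/n_T)·P.
At X = 0.58: the mole-fraction product g(X) = Π y_i^ν_i = 2.028. Since K_p = g(X)·P^{1}, P = (K_p/g)^(1/1) = (6.45/2.028)^(1/1) = 3.18 bar.

P = 3.18 bar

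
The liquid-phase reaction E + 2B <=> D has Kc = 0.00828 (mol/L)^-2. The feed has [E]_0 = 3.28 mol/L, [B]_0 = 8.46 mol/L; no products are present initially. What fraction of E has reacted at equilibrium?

X = 0.270

Let X = conversion of E; extent ξ = 3.28·X mol/L.
Concentrations: [E] = 3.28 − 3.28X; [B] = 8.46 − 6.56X; [D] = 3.28X.
Kc = [D] / ([E] [B]^2).
Solving Kc = 0.00828 for X ∈ (0,1): X = 0.270.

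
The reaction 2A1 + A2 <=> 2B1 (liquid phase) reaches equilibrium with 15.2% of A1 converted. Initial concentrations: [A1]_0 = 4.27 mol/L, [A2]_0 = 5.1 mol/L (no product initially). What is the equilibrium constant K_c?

K_c = 0.00673 L/mol

Let X = conversion of A1.
Concentrations: [A1] = 4.27 − 4.27X; [A2] = 5.1 − 2.13X; [B1] = 4.27X.
At X = 0.152: [A1] = 3.62, [A2] = 4.78, [B1] = 0.649.
K_c = [B1]^2 / ([A1]^2 [A2]) = 0.00673 L/mol.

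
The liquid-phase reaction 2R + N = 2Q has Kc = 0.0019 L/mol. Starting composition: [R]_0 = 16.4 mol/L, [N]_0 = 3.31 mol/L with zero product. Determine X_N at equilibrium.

X = 0.167

Let X = conversion of N; extent ξ = 3.31·X mol/L.
Concentrations: [R] = 16.4 − 6.62X; [N] = 3.31 − 3.31X; [Q] = 6.62X.
Kc = [Q]^2 / ([R]^2 [N]).
Setting equal to 0.0019 and solving for X on (0,1) gives X = 0.167.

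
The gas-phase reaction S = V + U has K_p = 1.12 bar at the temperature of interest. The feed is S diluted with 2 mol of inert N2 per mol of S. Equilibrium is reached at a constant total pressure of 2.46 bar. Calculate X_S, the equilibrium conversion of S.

Take 1 mol S as basis and let X be its fractional conversion, so ξ = X.
Species balance: n_S = 1 − X; n_V = X; n_U = X; n_I = 2 (inert).
Total moles n_T = 3 + X.
Mole fractions y_i = n_i/n_T; K_p = p_V p_U / (p_S) with p_i = y_i·P.
Substituting and setting equal to 1.12 bar gives a polynomial in X; the root in (0,1) is X = 0.705.

X = 0.705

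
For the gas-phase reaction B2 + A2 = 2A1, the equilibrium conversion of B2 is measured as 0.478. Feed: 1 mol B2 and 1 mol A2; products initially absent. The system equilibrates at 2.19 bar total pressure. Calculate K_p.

Take 1 mol B2 as basis and let X be its fractional conversion, so ξ = X.
At extent ξ: n_B2 = 1 − X; n_A2 = 1 − X; n_A1 = 2X.
n_T stays at 2 (no change in mole number).
At X = 0.478: n_B2 = 0.522, n_A2 = 0.522, n_A1 = 0.956, n_T = 2.
p_i = (n_i/n_T)·P. K_p = p_A1^2 / (p_B2 p_A2) = 3.35.

K_p = 3.35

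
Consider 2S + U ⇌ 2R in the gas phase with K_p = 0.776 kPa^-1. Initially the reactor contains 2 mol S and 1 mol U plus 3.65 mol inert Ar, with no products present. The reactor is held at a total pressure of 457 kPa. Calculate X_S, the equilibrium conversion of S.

X = 0.783

Basis: 2 mol S initially; let X = conversion of S. Extent ξ = X.
Mole table: n_S = 2 − 2X; n_U = 1 − X; n_R = 2X; n_I = 3.65 (inert).
Summing: n_T = 6.65 − X.
Mole fractions y_i = n_i/n_T; K_p = p_R^2 / (p_S^2 p_U) with p_i = y_i·P.
This yields a degree-3 equation in X; solving on (0,1), X = 0.783.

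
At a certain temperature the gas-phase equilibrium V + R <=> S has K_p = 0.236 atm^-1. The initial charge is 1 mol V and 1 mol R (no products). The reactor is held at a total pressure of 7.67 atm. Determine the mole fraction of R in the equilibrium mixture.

Let X = conversion of V (basis 1 mol V); extent of reaction ξ = X.
Species balance: n_V = 1 − X; n_R = 1 − X; n_S = X.
Total moles n_T = 2 − X.
y_i = n_i/n_T, p_i = y_i·P. K_p = p_S / (p_V p_R).
This yields a degree-2 equation in X; solving on (0,1), X = 0.403.
Then n_R = 0.597, n_T = 1.6, so y_R = 0.374.

y_R = 0.374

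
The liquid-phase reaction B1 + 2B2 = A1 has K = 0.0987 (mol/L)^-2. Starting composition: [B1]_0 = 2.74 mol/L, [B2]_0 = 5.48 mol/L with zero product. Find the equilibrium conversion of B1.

Let X = conversion of B1; extent ξ = 2.74·X mol/L.
Concentrations: [B1] = 2.74 − 2.74X; [B2] = 5.48 − 5.48X; [A1] = 2.74X.
K = [A1] / ([B1] [B2]^2).
This equals 0.0987 at X = 0.462 (the root in 0 < X < 1).

X = 0.462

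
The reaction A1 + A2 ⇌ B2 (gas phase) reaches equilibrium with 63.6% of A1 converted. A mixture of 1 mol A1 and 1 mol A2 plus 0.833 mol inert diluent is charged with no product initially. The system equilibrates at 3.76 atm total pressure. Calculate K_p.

K_p = 2.8 atm^-1

Let X = conversion of A1 (basis 1 mol A1); extent of reaction ξ = X.
Species balance: n_A1 = 1 − X; n_A2 = 1 − X; n_B2 = X; n_I = 0.833 (inert).
n_T = Σnᵢ = 2.83 − X.
At X = 0.636: n_A1 = 0.364, n_A2 = 0.364, n_B2 = 0.636, n_T = 2.2.
p_i = (n_i/n_T)·P. K_p = p_B2 / (p_A1 p_A2) = 2.8 atm^-1.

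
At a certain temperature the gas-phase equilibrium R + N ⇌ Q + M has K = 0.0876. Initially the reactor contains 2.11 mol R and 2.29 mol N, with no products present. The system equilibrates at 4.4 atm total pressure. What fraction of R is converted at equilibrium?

X = 0.238

Take 2.11 mol R as basis and let X be its fractional conversion, so ξ = 2.11X.
Species balance: n_R = 2.11 − 2.11X; n_N = 2.29 − 2.11X; n_Q = 2.11X; n_M = 2.11X.
Total moles n_T = 4.4 (Δν = 0, constant).
y_i = n_i/n_T, p_i = y_i·P. K = p_Q p_M / (p_R p_N).
Equating to 0.0876 and solving on 0 < X < 1: X = 0.238.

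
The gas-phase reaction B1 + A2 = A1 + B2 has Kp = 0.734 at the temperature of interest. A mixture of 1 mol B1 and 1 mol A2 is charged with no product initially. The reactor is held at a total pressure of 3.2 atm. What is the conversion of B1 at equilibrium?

Take 1 mol B1 as basis and let X be its fractional conversion, so ξ = X.
Mole table: n_B1 = 1 − X; n_A2 = 1 − X; n_A1 = X; n_B2 = X.
n_T stays at 2 (no change in mole number).
With p_i = (n_i/n_T)P, Kp = p_A1 p_B2 / (p_B1 p_A2).
Substituting and setting equal to 0.734 gives a polynomial in X; the root in (0,1) is X = 0.461.

X = 0.461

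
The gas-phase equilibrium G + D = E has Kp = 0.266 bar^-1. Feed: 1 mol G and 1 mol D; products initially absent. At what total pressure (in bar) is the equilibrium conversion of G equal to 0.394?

P = 6.48 bar

Take 1 mol G as basis and let X be its fractional conversion, so ξ = X.
Species balance: n_G = 1 − X; n_D = 1 − X; n_E = X.
Summing: n_T = 2 − X.
Kp = p_E / (p_G p_D) with p_i = (n_i/n_T)·P.
At X = 0.394: the mole-fraction product g(X) = Π y_i^ν_i = 1.723. Since Kp = g(X)·P^{-1}, P = (g/Kp)^(1/1) = (1.723/0.266)^(1/1) = 6.48 bar.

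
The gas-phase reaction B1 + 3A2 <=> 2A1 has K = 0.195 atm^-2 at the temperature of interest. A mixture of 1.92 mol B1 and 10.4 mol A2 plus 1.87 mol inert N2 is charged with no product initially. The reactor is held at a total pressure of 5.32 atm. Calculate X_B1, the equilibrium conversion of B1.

Let X = conversion of B1 (basis 1.92 mol B1); extent of reaction ξ = 1.92X.
At extent ξ: n_B1 = 1.92 − 1.92X; n_A2 = 10.4 − 5.76X; n_A1 = 3.84X; n_I = 1.87 (inert).
Summing: n_T = 14.2 − 3.84X.
With p_i = (n_i/n_T)P, K = p_A1^2 / (p_B1 p_A2^3).
Equating to 0.195 atm^-2 and solving on 0 < X < 1: X = 0.681.

X = 0.681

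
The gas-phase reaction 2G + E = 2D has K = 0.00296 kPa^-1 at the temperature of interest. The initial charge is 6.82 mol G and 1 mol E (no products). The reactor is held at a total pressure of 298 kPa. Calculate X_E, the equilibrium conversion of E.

Basis: 1 mol E initially; let X = conversion of E. Extent ξ = X.
Moles: n_G = 6.82 − 2X; n_E = 1 − X; n_D = 2X.
Total moles n_T = 7.82 − X.
y_i = n_i/n_T, p_i = y_i·P. K = p_D^2 / (p_G^2 p_E).
This yields a degree-3 equation in X; solving on (0,1), X = 0.611.

X = 0.611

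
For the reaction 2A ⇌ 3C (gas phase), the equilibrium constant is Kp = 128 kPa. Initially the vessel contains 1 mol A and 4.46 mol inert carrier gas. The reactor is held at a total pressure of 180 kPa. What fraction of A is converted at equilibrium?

Let X = conversion of A (basis 1 mol A); extent of reaction ξ = 0.5X.
At extent ξ: n_A = 1 − X; n_C = 1.5X; n_I = 4.46 (inert).
Total moles n_T = 5.46 + 0.5X.
y_i = n_i/n_T, p_i = y_i·P. Kp = p_C^3 / (p_A^2).
This yields a degree-3 equation in X; solving on (0,1), X = 0.589.

X = 0.589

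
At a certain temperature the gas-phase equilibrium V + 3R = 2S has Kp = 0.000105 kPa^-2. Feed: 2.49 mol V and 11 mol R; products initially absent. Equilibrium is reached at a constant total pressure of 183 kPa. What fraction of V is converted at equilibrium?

X = 0.598

Basis: 2.49 mol V initially; let X = conversion of V. Extent ξ = 2.49X.
At extent ξ: n_V = 2.49 − 2.49X; n_R = 11 − 7.47X; n_S = 4.98X.
Total moles n_T = 13.5 − 4.98X.
With p_i = (n_i/n_T)P, Kp = p_S^2 / (p_V p_R^3).
Substituting and setting equal to 0.000105 kPa^-2 gives a polynomial in X; the root in (0,1) is X = 0.598.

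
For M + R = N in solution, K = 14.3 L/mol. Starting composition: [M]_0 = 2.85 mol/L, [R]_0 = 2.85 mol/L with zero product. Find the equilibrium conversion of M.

X = 0.855

Let X = conversion of M; extent ξ = 2.85·X mol/L.
Concentrations: [M] = 2.85 − 2.85X; [R] = 2.85 − 2.85X; [N] = 2.85X.
K = [N] / ([M] [R]).
Equating to 14.3 L/mol: the physical root is X = 0.855.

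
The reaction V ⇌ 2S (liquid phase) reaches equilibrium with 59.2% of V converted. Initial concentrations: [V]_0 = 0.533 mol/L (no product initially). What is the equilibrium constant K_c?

K_c = 1.83 mol/L

Let X = conversion of V.
Concentrations: [V] = 0.533 − 0.533X; [S] = 1.07X.
At X = 0.592: [V] = 0.217, [S] = 0.631.
K_c = [S]^2 / ([V]) = 1.83 mol/L.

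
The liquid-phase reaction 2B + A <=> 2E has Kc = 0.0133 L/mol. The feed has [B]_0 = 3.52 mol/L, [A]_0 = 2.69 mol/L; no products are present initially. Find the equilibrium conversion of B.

X = 0.152

Let X = conversion of B; extent ξ = 3.52X/2 mol/L.
Concentrations: [B] = 3.52 − 3.52X; [A] = 2.69 − 1.76X; [E] = 3.52X.
Kc = [E]^2 / ([B]^2 [A]).
Setting equal to 0.0133 and solving for X on (0,1) gives X = 0.152.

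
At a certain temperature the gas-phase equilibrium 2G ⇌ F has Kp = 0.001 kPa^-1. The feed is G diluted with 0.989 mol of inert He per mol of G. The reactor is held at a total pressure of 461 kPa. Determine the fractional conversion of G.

Basis: 1 mol G initially; let X = conversion of G. Extent ξ = 0.5X.
At extent ξ: n_G = 1 − X; n_F = 0.5X; n_I = 0.989 (inert).
Summing: n_T = 1.99 − 0.5X.
y_i = n_i/n_T, p_i = y_i·P. Kp = p_F / (p_G^2).
Setting this equal to 0.001 kPa^-1 and taking the physical root (0 < X < 1) gives X = 0.267.

X = 0.267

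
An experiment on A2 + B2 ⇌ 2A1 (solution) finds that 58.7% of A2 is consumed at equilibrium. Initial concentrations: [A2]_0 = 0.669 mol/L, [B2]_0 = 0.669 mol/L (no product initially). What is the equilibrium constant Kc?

Kc = 8.08

Let X = conversion of A2.
Concentrations: [A2] = 0.669 − 0.669X; [B2] = 0.669 − 0.669X; [A1] = 1.34X.
At X = 0.587: [A2] = 0.276, [B2] = 0.276, [A1] = 0.785.
Kc = [A1]^2 / ([A2] [B2]) = 8.08.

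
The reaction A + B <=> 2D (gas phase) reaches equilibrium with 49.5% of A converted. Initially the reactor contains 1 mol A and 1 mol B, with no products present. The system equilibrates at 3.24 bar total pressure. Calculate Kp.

Take 1 mol A as basis and let X be its fractional conversion, so ξ = X.
Moles: n_A = 1 − X; n_B = 1 − X; n_D = 2X.
Total moles n_T = 2 (Δν = 0, constant).
At X = 0.495: n_A = 0.505, n_B = 0.505, n_D = 0.99, n_T = 2.
p_i = (n_i/n_T)·P. Kp = p_D^2 / (p_A p_B) = 3.84.

Kp = 3.84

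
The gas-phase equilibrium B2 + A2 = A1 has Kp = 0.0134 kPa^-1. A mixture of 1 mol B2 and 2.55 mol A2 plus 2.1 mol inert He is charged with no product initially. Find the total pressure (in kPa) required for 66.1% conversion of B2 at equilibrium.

Basis: 1 mol B2 initially; let X = conversion of B2. Extent ξ = X.
Species balance: n_B2 = 1 − X; n_A2 = 2.55 − X; n_A1 = X; n_I = 2.1 (inert).
Total moles n_T = 5.65 − X.
Kp = p_A1 / (p_B2 p_A2) with p_i = (n_i/n_T)·P.
At X = 0.661: the mole-fraction product g(X) = Π y_i^ν_i = 5.15. Since Kp = g(X)·P^{-1}, P = (g/Kp)^(1/1) = (5.15/0.0134)^(1/1) = 384 kPa.

P = 384 kPa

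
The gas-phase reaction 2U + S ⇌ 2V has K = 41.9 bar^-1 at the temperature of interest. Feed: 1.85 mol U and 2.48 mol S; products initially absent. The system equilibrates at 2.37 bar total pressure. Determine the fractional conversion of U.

X = 0.873

Basis: 1.85 mol U initially; let X = conversion of U. Extent ξ = 0.925X.
Moles: n_U = 1.85 − 1.85X; n_S = 2.48 − 0.925X; n_V = 1.85X.
Summing: n_T = 4.33 − 0.925X.
y_i = n_i/n_T, p_i = y_i·P. K = p_V^2 / (p_U^2 p_S).
Equating to 41.9 bar^-1 and solving on 0 < X < 1: X = 0.873.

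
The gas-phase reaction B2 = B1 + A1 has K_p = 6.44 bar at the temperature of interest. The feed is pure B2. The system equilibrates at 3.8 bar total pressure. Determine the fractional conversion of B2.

X = 0.793

Take 1 mol B2 as basis and let X be its fractional conversion, so ξ = X.
Species balance: n_B2 = 1 − X; n_B1 = X; n_A1 = X.
n_T = Σnᵢ = 1 + X.
y_i = n_i/n_T, p_i = y_i·P. K_p = p_B1 p_A1 / (p_B2).
Setting this equal to 6.44 bar and taking the physical root (0 < X < 1) gives X = 0.793.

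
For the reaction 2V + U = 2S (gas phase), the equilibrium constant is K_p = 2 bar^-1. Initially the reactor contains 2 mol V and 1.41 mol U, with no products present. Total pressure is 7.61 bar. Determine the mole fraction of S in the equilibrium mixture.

Let X = conversion of V (basis 2 mol V); extent of reaction ξ = X.
Species balance: n_V = 2 − 2X; n_U = 1.41 − X; n_S = 2X.
n_T = Σnᵢ = 3.41 − X.
Mole fractions y_i = n_i/n_T; K_p = p_S^2 / (p_V^2 p_U) with p_i = y_i·P.
Substituting and setting equal to 2 bar^-1 gives a polynomial in X; the root in (0,1) is X = 0.670.
Then n_S = 1.34, n_T = 2.74, so y_S = 0.489.

y_S = 0.489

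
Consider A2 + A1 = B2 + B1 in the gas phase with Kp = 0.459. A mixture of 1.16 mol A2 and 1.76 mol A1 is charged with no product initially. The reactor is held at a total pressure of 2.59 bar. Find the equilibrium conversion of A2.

X = 0.490

Take 1.16 mol A2 as basis and let X be its fractional conversion, so ξ = 1.16X.
Species balance: n_A2 = 1.16 − 1.16X; n_A1 = 1.76 − 1.16X; n_B2 = 1.16X; n_B1 = 1.16X.
Since Δν = 0, n_T = 2.92 throughout.
With p_i = (n_i/n_T)P, Kp = p_B2 p_B1 / (p_A2 p_A1).
Substituting and setting equal to 0.459 gives a polynomial in X; the root in (0,1) is X = 0.490.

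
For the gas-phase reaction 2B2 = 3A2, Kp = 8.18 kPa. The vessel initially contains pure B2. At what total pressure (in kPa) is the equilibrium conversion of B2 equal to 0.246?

P = 104 kPa

Take 1 mol B2 as basis and let X be its fractional conversion, so ξ = 0.5X.
Moles: n_B2 = 1 − X; n_A2 = 1.5X.
n_T = Σnᵢ = 1 + 0.5X.
Kp = p_A2^3 / (p_B2^2) with p_i = (n_i/n_T)·P.
At X = 0.246: the mole-fraction product g(X) = Π y_i^ν_i = 0.0787. Since Kp = g(X)·P^{1}, P = (Kp/g)^(1/1) = (8.18/0.0787)^(1/1) = 104 kPa.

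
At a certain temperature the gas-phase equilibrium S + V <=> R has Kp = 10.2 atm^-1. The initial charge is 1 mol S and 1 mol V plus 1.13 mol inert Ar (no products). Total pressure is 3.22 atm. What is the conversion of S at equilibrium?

Let X = conversion of S (basis 1 mol S); extent of reaction ξ = X.
At extent ξ: n_S = 1 − X; n_V = 1 − X; n_R = X; n_I = 1.13 (inert).
Summing: n_T = 3.13 − X.
y_i = n_i/n_T, p_i = y_i·P. Kp = p_R / (p_S p_V).
Setting this equal to 10.2 atm^-1 and taking the physical root (0 < X < 1) gives X = 0.765.

X = 0.765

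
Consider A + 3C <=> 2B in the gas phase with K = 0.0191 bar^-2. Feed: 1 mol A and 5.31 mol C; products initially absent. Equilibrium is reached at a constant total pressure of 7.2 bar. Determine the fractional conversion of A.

Basis: 1 mol A initially; let X = conversion of A. Extent ξ = X.
At extent ξ: n_A = 1 − X; n_C = 5.31 − 3X; n_B = 2X.
Total moles n_T = 6.31 − 2X.
With p_i = (n_i/n_T)P, K = p_B^2 / (p_A p_C^3).
Setting this equal to 0.0191 bar^-2 and taking the physical root (0 < X < 1) gives X = 0.496.

X = 0.496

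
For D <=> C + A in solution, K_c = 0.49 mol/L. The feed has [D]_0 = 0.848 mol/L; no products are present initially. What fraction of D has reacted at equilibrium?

Let X = conversion of D; extent ξ = 0.848·X mol/L.
Concentrations: [D] = 0.848 − 0.848X; [C] = 0.848X; [A] = 0.848X.
K_c = [C] [A] / ([D]).
This equals 0.49 at X = 0.524 (the root in 0 < X < 1).

X = 0.524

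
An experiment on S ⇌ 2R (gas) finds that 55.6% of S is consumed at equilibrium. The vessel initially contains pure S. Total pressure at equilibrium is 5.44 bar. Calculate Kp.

Take 1 mol S as basis and let X be its fractional conversion, so ξ = X.
Species balance: n_S = 1 − X; n_R = 2X.
n_T = Σnᵢ = 1 + X.
At X = 0.556: n_S = 0.444, n_R = 1.11, n_T = 1.56.
p_i = (n_i/n_T)·P. Kp = p_R^2 / (p_S) = 9.74 bar.

Kp = 9.74 bar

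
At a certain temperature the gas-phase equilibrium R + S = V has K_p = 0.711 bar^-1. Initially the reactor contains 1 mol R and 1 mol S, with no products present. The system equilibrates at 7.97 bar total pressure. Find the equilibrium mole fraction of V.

Let X = conversion of R (basis 1 mol R); extent of reaction ξ = X.
Species balance: n_R = 1 − X; n_S = 1 − X; n_V = X.
n_T = Σnᵢ = 2 − X.
With p_i = (n_i/n_T)P, K_p = p_V / (p_R p_S).
Setting this equal to 0.711 bar^-1 and taking the physical root (0 < X < 1) gives X = 0.613.
Then n_V = 0.613, n_T = 1.39, so y_V = 0.442.

y_V = 0.442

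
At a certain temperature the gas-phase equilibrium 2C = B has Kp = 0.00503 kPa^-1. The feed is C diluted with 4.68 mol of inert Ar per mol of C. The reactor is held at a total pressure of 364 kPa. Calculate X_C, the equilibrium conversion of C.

Let X = conversion of C (basis 1 mol C); extent of reaction ξ = 0.5X.
Species balance: n_C = 1 − X; n_B = 0.5X; n_I = 4.68 (inert).
Total moles n_T = 5.68 − 0.5X.
y_i = n_i/n_T, p_i = y_i·P. Kp = p_B / (p_C^2).
Substituting and setting equal to 0.00503 kPa^-1 gives a polynomial in X; the root in (0,1) is X = 0.313.

X = 0.313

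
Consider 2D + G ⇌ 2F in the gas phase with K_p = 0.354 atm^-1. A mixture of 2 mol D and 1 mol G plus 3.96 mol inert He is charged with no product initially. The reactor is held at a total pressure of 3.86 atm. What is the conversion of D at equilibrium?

Take 2 mol D as basis and let X be its fractional conversion, so ξ = X.
At extent ξ: n_D = 2 − 2X; n_G = 1 − X; n_F = 2X; n_I = 3.96 (inert).
n_T = Σnᵢ = 6.96 − X.
Mole fractions y_i = n_i/n_T; K_p = p_F^2 / (p_D^2 p_G) with p_i = y_i·P.
Substituting and setting equal to 0.354 atm^-1 gives a polynomial in X; the root in (0,1) is X = 0.278.

X = 0.278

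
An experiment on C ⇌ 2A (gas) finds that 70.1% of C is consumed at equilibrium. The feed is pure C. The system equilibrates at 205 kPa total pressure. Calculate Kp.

Let X = conversion of C (basis 1 mol C); extent of reaction ξ = X.
Mole table: n_C = 1 − X; n_A = 2X.
Summing: n_T = 1 + X.
At X = 0.701: n_C = 0.299, n_A = 1.4, n_T = 1.7.
p_i = (n_i/n_T)·P. Kp = p_A^2 / (p_C) = 792 kPa.

Kp = 792 kPa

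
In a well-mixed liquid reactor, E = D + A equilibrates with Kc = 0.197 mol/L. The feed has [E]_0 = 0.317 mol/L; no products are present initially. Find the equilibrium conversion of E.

Let X = conversion of E; extent ξ = 0.317·X mol/L.
Concentrations: [E] = 0.317 − 0.317X; [D] = 0.317X; [A] = 0.317X.
Kc = [D] [A] / ([E]).
Solving Kc = 0.197 for X ∈ (0,1): X = 0.537.

X = 0.537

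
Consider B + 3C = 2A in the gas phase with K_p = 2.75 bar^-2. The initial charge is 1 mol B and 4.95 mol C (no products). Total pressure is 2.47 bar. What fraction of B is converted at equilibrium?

Basis: 1 mol B initially; let X = conversion of B. Extent ξ = X.
Moles: n_B = 1 − X; n_C = 4.95 − 3X; n_A = 2X.
n_T = Σnᵢ = 5.95 − 2X.
Mole fractions y_i = n_i/n_T; K_p = p_A^2 / (p_B p_C^3) with p_i = y_i·P.
This yields a degree-4 equation in X; solving on (0,1), X = 0.813.

X = 0.813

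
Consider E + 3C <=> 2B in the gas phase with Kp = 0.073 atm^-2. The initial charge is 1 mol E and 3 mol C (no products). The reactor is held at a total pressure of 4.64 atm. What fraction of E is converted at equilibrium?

Basis: 1 mol E initially; let X = conversion of E. Extent ξ = X.
Moles: n_E = 1 − X; n_C = 3 − 3X; n_B = 2X.
n_T = Σnᵢ = 4 − 2X.
y_i = n_i/n_T, p_i = y_i·P. Kp = p_B^2 / (p_E p_C^3).
Setting this equal to 0.073 atm^-2 and taking the physical root (0 < X < 1) gives X = 0.383.

X = 0.383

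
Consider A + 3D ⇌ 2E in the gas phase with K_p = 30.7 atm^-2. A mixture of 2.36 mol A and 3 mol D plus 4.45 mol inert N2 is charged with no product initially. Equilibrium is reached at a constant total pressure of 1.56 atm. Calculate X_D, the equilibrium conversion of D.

Take 3 mol D as basis and let X be its fractional conversion, so ξ = X.
Mole table: n_A = 2.36 − X; n_D = 3 − 3X; n_E = 2X; n_I = 4.45 (inert).
Total moles n_T = 9.81 − 2X.
With p_i = (n_i/n_T)P, K_p = p_E^2 / (p_A p_D^3).
Equating to 30.7 atm^-2 and solving on 0 < X < 1: X = 0.666.

X = 0.666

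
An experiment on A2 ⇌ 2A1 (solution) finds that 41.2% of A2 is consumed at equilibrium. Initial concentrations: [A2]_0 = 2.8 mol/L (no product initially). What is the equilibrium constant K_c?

K_c = 3.23 mol/L

Let X = conversion of A2.
Concentrations: [A2] = 2.8 − 2.8X; [A1] = 5.6X.
At X = 0.412: [A2] = 1.65, [A1] = 2.31.
K_c = [A1]^2 / ([A2]) = 3.23 mol/L.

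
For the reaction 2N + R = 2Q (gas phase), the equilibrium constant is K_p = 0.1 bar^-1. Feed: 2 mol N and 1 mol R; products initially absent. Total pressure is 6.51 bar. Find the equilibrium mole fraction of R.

y_R = 0.261

Basis: 2 mol N initially; let X = conversion of N. Extent ξ = X.
Moles: n_N = 2 − 2X; n_R = 1 − X; n_Q = 2X.
Summing: n_T = 3 − X.
Mole fractions y_i = n_i/n_T; K_p = p_Q^2 / (p_N^2 p_R) with p_i = y_i·P.
This yields a degree-3 equation in X; solving on (0,1), X = 0.292.
Then n_R = 0.708, n_T = 2.71, so y_R = 0.261.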